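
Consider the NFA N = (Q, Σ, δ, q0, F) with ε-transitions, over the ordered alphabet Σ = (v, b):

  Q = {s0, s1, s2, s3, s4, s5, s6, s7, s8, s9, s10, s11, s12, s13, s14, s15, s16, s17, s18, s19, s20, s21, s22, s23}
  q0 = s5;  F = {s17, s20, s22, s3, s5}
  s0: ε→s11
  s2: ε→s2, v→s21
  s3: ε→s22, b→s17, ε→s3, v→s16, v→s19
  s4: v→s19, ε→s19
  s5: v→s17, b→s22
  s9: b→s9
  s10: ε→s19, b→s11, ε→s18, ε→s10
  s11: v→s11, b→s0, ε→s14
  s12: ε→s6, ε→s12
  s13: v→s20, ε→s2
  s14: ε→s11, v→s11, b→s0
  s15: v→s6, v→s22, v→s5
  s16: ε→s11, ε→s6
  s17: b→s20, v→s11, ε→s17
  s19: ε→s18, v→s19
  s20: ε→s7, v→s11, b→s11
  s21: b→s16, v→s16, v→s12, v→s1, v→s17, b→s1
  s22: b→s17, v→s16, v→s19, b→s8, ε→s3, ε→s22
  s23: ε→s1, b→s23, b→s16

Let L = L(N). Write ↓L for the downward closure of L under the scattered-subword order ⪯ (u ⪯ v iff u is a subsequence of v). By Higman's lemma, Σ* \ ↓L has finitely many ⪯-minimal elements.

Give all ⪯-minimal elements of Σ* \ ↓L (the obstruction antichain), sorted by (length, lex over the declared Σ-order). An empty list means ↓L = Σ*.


|Q|=24, |F|=5, |δ|=55 (21 ε).
min D↑ (5 st, q0=0, F={3}): 0:v→1,b→2 1:v→3,b→4 2:v→3,b→1 3:v→3,b→3 4:v→3,b→3 (ε-aug+det+¬).
'vv': |S_i|=[14, 10, 5] end={s0,s11,s14,s18,s19} ∉↓L; 2/2 single-dels accept.
'bv': |S_i|=[14, 13, 7] end={s0,s11,s14,s16,s18,s19,s6} — reject; 2/2 single-dels accept.
'vbb': |S_i|=[14, 10, 5, 3] end={s0,s11,s14} ∉↓L; 3/3 del acc.
'bbbb': |S_i|=[14, 13, 7, 5, 3] end={s0,s11,s14} rej; 4/4 del acc.
4 minimals (antichain).

Antichain: [vv, bv, vbb, bbbb].


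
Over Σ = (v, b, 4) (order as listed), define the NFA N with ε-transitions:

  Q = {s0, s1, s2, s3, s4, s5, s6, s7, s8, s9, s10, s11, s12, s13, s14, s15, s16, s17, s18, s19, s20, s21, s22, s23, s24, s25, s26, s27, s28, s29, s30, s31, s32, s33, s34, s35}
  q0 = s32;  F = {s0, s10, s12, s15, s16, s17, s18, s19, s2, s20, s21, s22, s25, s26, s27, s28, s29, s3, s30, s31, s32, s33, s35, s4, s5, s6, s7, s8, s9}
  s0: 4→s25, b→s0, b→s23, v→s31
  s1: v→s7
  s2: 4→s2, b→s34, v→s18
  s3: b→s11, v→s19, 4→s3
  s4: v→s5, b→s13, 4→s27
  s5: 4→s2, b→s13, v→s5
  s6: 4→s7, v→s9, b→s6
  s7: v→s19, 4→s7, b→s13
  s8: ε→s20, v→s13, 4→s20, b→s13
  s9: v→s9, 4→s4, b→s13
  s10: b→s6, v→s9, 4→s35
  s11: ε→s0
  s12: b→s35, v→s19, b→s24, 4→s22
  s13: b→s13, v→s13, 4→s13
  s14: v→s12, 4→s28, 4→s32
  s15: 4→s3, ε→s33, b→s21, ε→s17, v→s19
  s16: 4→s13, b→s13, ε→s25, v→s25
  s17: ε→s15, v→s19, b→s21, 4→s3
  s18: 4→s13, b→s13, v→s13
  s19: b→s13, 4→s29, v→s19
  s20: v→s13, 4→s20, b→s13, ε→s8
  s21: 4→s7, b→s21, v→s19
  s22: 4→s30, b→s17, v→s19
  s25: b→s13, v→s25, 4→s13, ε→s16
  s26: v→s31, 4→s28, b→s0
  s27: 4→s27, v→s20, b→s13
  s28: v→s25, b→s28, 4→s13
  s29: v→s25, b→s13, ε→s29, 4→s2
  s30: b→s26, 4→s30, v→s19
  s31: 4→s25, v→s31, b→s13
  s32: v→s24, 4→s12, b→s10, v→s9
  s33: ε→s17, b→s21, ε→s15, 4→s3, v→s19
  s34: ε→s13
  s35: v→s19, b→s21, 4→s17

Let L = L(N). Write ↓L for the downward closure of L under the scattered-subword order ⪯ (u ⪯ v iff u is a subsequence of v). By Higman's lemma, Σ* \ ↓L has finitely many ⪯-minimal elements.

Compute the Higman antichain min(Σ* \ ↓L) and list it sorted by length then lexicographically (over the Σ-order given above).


min(Σ*\↓L) = [vb, bb4b, v44vv, 4v4v4, 444b44].

|Q|=36, |F|=29, |δ|=109 (12 ε).
min D↑ (26 st, q0=0, F={4}): 0:v→1,b→2,4→3 1:v→1,b→4,4→5 2:v→1,b→6,4→7 3:v→8,b→7,4→9 4:v→4,b→4,4→4 5:v→10,b→4,4→11 6:v→1,b→6,4→12 7:v→8,b→13,4→14 8:v→8,b→4,4→15 9:v→8,b→14,4→16 10:v→10,b→4,4→17 11:v→18,b→4,4→11 12:v→8,b→4,4→12 13:v→8,b→13,4→12 14:v→8,b→13,4→19 15:v→20,b→4,4→17 16:v→8,b→21,4→16 17:v→22,b→4,4→17 18:v→4,b→4,4→18 19:v→8,b→23,4→19 20:v→20,b→4,4→4 21:v→24,b→23,4→25 22:v→4,b→4,4→4 23:v→24,b→23,4→20 24:v→24,b→4,4→20 25:v→20,b→25,4→4.
'vb': |S_i|=[34, 16, 2] end={s13,s34} — reject; 2/2 del acc.
'bb4b': |S_i|=[34, 30, 22, 14, 2] end={s13,s34} rej; 4/4 single-dels accept.
'v44vv': run [34, 16, 12, 7, 4, 1] end={s13} ∉↓L; 5/5 del acc.
'4v4v4': run [34, 30, 12, 9, 4, 1] end={s13} rej; 5/5 single-dels accept.
'444b44': run [34, 30, 25, 20, 10, 4, 1] end={s13} rej; 6/6 single-dels accept.
5 minimals (antichain).


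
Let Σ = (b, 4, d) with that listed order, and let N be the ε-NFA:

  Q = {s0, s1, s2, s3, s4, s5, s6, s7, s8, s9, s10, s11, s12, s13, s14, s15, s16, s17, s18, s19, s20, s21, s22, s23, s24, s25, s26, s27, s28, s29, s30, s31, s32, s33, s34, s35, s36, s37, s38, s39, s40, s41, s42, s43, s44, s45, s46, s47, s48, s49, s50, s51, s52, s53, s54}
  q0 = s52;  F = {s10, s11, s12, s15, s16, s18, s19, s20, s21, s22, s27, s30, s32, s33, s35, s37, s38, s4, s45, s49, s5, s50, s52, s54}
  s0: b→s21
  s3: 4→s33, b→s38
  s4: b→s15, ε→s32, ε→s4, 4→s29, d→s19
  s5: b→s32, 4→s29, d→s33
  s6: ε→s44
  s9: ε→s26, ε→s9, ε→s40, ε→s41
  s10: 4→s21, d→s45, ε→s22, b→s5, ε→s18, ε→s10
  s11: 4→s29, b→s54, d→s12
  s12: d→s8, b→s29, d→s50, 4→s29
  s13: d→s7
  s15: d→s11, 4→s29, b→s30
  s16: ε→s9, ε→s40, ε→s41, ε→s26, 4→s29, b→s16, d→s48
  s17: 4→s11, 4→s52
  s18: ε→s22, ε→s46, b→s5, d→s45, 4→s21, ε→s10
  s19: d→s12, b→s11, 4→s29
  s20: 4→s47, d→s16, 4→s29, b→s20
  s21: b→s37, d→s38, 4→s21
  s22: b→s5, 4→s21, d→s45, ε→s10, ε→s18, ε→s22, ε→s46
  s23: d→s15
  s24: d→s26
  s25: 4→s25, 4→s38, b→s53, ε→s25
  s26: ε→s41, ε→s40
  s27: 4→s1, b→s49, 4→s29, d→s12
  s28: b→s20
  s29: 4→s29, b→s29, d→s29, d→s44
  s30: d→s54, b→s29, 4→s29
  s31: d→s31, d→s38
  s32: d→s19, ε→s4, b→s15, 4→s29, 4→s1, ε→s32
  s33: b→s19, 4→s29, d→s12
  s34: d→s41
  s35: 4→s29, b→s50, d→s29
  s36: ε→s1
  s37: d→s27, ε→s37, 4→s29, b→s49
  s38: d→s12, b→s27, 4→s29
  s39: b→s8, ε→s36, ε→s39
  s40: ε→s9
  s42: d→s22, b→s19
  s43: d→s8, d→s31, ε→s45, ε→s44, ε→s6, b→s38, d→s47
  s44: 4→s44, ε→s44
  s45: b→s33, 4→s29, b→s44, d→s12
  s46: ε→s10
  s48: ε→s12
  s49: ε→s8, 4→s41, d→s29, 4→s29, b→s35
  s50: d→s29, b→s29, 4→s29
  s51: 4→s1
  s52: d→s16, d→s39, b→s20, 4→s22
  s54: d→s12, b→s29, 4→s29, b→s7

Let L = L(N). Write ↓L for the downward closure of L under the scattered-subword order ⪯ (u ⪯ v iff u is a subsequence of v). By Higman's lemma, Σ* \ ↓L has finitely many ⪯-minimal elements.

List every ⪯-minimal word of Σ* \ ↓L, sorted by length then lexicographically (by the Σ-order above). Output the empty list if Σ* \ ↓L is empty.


|Q|=55, |F|=24, |δ|=146 (38 ε).
min D↑ (22 st, q0=0, F={4}): 0:b→1,4→2,d→3 1:b→1,4→4,d→3 2:b→5,4→6,d→7 3:b→3,4→4,d→8 4:b→4,4→4,d→4 5:b→9,4→4,d→10 6:b→11,4→6,d→12 7:b→10,4→4,d→8 8:b→4,4→4,d→13 9:b→14,4→4,d→15 10:b→15,4→4,d→8 11:b→16,4→4,d→17 12:b→17,4→4,d→8 13:b→4,4→4,d→4 14:b→18,4→4,d→19 15:b→19,4→4,d→8 16:b→20,4→4,d→4 17:b→16,4→4,d→8 18:b→4,4→4,d→21 19:b→21,4→4,d→8 20:b→13,4→4,d→4 21:b→4,4→4,d→8 [Hopcroft].
'b4': run [38, 28, 5] end={s1,s29,s41,s44,s47} rej; 2/2 deletions ∈↓L.
'd4': |S_i|=[38, 24, 4] end={s1,s29,s41,s44} rej; 2/2 del acc.
'ddb': |S_i|=[38, 24, 6, 2] end={s29,s44} — reject; 3/3 deletions ∈↓L.
'dddd': run [38, 24, 6, 4, 2] end={s29,s44} ∉↓L; 4/4 single-dels accept.
'44bbd': |S_i|=[38, 29, 13, 11, 7, 2] end={s29,s44} ∉↓L; 5/5 deletions ∈↓L.
'4bbbbb': N↓-sim [38, 29, 21, 17, 11, 8, 3] end={s29,s44,s7} rej; 6/6 del acc.
6 obstructions.

Antichain: [b4, d4, ddb, dddd, 44bbd, 4bbbbb].


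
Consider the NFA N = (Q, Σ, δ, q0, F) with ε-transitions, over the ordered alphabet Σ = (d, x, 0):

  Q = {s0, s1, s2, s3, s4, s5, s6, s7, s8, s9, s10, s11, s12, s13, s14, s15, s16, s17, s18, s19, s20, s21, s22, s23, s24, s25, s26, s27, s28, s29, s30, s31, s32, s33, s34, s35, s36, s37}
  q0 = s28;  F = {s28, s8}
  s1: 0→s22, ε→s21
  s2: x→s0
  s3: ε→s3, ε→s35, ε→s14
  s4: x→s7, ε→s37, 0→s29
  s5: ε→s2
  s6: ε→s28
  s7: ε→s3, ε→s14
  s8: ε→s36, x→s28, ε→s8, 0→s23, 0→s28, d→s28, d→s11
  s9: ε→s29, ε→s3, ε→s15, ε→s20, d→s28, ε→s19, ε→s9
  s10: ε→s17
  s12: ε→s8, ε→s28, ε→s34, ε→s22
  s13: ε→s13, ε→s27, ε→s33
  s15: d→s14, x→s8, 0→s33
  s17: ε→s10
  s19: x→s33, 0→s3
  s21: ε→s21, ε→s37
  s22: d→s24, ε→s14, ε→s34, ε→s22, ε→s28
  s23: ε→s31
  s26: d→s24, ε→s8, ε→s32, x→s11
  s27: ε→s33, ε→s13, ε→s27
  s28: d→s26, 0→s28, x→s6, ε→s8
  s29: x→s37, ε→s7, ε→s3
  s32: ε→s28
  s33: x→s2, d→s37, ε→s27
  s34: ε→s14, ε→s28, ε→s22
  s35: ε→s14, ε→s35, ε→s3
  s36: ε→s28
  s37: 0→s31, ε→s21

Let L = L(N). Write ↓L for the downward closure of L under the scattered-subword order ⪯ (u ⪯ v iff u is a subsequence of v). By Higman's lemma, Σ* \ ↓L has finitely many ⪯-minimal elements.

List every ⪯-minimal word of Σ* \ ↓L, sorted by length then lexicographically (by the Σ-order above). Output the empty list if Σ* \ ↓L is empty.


A = [].

|Q|=38, |F|=2, |δ|=76 (51 ε).
min D↑ (1 st, q0=0, F={}): 0:d→0,x→0,0→0 (ε-aug+det+¬).
L(D↑) = ∅; no obstructions.


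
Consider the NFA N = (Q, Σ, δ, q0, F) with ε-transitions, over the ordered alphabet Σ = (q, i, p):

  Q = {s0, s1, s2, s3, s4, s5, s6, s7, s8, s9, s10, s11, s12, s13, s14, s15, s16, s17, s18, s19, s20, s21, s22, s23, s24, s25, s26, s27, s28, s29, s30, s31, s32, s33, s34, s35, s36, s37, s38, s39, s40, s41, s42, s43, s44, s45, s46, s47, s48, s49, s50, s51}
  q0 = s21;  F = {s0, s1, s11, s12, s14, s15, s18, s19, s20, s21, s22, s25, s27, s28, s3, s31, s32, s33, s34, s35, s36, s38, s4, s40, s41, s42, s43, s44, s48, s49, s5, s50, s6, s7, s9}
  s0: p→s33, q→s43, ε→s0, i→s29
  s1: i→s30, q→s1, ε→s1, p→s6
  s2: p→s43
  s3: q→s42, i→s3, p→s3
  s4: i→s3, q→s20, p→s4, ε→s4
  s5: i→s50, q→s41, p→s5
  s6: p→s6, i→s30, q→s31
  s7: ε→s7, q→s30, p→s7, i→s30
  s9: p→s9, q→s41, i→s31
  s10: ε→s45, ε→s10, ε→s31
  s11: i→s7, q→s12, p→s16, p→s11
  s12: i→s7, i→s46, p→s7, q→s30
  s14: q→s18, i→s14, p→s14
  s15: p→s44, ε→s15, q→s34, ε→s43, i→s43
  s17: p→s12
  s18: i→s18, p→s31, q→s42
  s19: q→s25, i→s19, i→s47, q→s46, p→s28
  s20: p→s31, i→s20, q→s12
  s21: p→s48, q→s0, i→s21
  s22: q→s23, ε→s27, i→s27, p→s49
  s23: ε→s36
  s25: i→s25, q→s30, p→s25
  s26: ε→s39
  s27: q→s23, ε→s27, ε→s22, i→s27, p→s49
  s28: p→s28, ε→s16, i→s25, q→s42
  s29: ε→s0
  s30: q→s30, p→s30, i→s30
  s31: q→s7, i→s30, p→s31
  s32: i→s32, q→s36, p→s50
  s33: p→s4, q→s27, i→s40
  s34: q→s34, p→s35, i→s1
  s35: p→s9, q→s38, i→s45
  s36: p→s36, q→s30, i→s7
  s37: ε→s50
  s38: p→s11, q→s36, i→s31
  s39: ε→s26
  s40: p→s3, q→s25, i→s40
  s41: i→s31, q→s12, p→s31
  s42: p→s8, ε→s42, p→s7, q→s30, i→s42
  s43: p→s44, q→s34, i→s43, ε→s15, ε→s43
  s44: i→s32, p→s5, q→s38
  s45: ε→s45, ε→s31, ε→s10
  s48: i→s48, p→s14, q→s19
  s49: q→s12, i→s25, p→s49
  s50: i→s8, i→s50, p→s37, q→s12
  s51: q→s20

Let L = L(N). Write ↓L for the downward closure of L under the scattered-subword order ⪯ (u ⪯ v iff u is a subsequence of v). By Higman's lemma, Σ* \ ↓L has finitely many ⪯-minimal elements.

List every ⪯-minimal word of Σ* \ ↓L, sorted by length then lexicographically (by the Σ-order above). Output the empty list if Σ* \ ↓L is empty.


min(Σ*\↓L) = [pqqq, qqqii, qpiqq, pqpiq, ppqpi].

|Q|=52, |F|=35, |δ|=141 (24 ε).
min D↑ (34 st, q0=0, F={24}): 0:q→1,i→0,p→2 1:q→3,i→1,p→4 2:q→5,i→2,p→6 3:q→7,i→3,p→8 4:q→9,i→10,p→11 5:q→12,i→5,p→13 6:q→14,i→6,p→6 7:q→7,i→15,p→16 8:q→17,i→18,p→19 9:q→20,i→9,p→21 10:q→12,i→10,p→22 11:q→23,i→22,p→11 12:q→24,i→12,p→12 13:q→25,i→12,p→13 14:q→25,i→14,p→26 15:q→15,i→24,p→27 16:q→17,i→26,p→28 17:q→20,i→26,p→29 18:q→20,i→18,p→30 19:q→31,i→30,p→19 20:q→24,i→32,p→20 21:q→33,i→12,p→21 22:q→25,i→22,p→22 23:q→33,i→23,p→26 24:q→24,i→24,p→24 25:q→24,i→25,p→32 26:q→32,i→24,p→26 27:q→26,i→24,p→27 28:q→31,i→26,p→28 29:q→33,i→32,p→29 30:q→33,i→30,p→30 31:q→33,i→26,p→26 32:q→24,i→24,p→32 33:q→24,i→32,p→32.
'pqqq': |S_i|=[45, 38, 22, 9, 1] end={s30} ∉↓L; 4/4 single-dels accept.
'qqqii': run [45, 42, 32, 18, 8, 1] end={s30} — reject; 5/5 del acc.
'qpiqq': |S_i|=[45, 42, 33, 21, 9, 1] end={s30} — reject; 5/5 del acc.
'pqpiq': N↓-sim [45, 38, 22, 13, 6, 1] end={s30} rej; 5/5 deletions ∈↓L.
'ppqpi': |S_i|=[45, 38, 24, 10, 4, 1] end={s30} rej; 5/5 single-dels accept.
5 obstructions.


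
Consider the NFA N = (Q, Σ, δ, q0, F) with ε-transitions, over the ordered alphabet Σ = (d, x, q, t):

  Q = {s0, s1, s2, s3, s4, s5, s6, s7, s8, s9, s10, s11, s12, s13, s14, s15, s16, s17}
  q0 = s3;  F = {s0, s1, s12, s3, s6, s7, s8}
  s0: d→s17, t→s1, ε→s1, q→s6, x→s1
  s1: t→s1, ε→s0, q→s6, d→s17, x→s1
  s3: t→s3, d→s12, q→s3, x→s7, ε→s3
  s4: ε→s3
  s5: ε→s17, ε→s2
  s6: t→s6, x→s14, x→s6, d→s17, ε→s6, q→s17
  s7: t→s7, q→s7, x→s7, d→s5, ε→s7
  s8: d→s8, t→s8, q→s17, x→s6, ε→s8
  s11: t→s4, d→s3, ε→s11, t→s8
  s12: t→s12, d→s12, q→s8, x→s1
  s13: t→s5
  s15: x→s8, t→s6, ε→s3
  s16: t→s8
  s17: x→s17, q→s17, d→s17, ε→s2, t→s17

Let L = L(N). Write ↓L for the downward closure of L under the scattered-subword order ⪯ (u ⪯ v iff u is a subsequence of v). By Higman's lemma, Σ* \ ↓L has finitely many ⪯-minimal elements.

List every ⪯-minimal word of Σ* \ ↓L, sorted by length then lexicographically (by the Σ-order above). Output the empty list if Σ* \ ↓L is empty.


|Q|=18, |F|=7, |δ|=52 (12 ε).
min D↑ (7 st, q0=0, F={5}): 0:d→1,x→2,q→0,t→0 1:d→1,x→3,q→4,t→1 2:d→5,x→2,q→2,t→2 3:d→5,x→3,q→6,t→3 4:d→4,x→6,q→5,t→4 5:d→5,x→5,q→5,t→5 6:d→5,x→6,q→5,t→6.
'xd': N↓-sim [11, 8, 3] end={s17,s2,s5} ∉↓L; 2/2 del acc.
'dqq': |S_i|=[11, 9, 5, 2] end={s17,s2} — reject; 3/3 single-dels accept.
2 words, ⪯-incomp.

min(Σ*\↓L) = [xd, dqq].


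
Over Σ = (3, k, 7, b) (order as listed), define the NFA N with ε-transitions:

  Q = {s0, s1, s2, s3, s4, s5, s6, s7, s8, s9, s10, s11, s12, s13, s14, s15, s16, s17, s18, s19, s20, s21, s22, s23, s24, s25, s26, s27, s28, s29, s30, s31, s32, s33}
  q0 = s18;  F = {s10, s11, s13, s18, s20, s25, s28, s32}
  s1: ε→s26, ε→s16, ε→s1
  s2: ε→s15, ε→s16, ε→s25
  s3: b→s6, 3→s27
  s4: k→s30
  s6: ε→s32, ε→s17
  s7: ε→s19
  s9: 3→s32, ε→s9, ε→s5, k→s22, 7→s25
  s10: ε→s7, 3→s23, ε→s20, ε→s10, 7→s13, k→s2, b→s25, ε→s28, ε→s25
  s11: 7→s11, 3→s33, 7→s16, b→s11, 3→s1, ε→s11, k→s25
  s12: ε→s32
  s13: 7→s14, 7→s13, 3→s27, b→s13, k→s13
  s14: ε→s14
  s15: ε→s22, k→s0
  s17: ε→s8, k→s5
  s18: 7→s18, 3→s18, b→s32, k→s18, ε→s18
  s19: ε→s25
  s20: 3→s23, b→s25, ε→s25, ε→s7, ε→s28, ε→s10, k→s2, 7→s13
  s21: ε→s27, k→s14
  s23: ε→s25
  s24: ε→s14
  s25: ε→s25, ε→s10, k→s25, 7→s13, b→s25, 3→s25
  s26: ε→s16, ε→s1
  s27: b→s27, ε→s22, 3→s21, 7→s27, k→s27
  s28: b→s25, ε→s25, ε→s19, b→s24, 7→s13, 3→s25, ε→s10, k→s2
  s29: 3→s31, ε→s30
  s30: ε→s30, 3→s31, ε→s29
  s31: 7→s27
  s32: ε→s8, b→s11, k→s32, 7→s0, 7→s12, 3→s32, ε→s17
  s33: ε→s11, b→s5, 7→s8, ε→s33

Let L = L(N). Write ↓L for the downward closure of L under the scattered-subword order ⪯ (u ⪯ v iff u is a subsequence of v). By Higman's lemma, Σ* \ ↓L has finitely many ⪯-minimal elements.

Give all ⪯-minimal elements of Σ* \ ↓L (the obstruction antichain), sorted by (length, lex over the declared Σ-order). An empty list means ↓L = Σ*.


|Q|=34, |F|=8, |δ|=100 (45 ε).
min D↑ (6 st, q0=0, F={5}): 0:3→0,k→0,7→0,b→1 1:3→1,k→1,7→1,b→2 2:3→2,k→3,7→2,b→2 3:3→3,k→3,7→4,b→3 4:3→5,k→4,7→4,b→4 5:3→5,k→5,7→5,b→5 [Hopcroft].
'bbk73': run [27, 26, 23, 17, 5, 4] end={s14,s21,s22,s27} — reject; 5/5 deletions ∈↓L.
1 obstructions.

min(Σ*\↓L) = [bbk73].


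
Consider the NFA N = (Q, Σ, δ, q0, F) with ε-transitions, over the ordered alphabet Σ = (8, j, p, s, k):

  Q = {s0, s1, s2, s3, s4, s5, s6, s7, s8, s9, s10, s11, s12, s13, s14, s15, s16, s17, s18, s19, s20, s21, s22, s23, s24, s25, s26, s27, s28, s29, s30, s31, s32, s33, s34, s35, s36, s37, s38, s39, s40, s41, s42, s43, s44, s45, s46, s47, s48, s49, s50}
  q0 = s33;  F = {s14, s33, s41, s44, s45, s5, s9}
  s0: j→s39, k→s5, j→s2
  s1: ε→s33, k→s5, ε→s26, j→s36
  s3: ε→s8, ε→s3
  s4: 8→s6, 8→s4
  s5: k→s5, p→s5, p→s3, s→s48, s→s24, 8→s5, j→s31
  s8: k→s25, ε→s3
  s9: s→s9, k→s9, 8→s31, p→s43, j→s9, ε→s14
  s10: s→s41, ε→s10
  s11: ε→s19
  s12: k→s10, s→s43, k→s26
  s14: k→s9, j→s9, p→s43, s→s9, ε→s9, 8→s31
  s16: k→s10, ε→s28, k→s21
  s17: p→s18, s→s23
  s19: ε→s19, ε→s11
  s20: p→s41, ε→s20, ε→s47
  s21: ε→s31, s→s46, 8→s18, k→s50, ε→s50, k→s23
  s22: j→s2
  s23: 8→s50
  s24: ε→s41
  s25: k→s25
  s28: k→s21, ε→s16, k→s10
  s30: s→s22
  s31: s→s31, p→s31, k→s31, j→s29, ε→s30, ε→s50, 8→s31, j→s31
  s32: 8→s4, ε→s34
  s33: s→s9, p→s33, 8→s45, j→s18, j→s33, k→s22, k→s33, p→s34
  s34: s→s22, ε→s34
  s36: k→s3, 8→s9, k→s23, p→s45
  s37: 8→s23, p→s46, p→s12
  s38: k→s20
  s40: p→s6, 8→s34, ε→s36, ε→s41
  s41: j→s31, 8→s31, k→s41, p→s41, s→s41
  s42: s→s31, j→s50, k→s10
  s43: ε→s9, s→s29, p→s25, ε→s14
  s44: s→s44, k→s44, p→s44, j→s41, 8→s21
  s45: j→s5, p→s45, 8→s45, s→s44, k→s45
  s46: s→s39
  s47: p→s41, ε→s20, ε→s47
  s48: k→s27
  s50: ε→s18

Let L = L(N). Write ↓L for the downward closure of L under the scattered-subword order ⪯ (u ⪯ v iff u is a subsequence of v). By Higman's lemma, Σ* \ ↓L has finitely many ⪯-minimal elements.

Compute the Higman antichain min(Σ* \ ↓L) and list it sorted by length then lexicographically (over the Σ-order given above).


Antichain: [s8, 8jj].

|Q|=51, |F|=7, |δ|=122 (29 ε).
min D↑ (7 st, q0=0, F={5}): 0:8→1,j→0,p→0,s→2,k→0 1:8→1,j→3,p→1,s→4,k→1 2:8→5,j→2,p→2,s→2,k→2 3:8→3,j→5,p→3,s→6,k→3 4:8→5,j→6,p→4,s→4,k→4 5:8→5,j→5,p→5,s→5,k→5 6:8→5,j→5,p→6,s→6,k→6.
's8': run [26, 20, 11] end={s18,s2,s21,s22,s23,s29,s30,s31,s39,s46,s50} — reject; 2/2 del acc.
'8jj': run [26, 21, 15, 7] end={s18,s2,s22,s29,s30,s31,s50} — reject; 3/3 single-dels accept.
2 obstructions.


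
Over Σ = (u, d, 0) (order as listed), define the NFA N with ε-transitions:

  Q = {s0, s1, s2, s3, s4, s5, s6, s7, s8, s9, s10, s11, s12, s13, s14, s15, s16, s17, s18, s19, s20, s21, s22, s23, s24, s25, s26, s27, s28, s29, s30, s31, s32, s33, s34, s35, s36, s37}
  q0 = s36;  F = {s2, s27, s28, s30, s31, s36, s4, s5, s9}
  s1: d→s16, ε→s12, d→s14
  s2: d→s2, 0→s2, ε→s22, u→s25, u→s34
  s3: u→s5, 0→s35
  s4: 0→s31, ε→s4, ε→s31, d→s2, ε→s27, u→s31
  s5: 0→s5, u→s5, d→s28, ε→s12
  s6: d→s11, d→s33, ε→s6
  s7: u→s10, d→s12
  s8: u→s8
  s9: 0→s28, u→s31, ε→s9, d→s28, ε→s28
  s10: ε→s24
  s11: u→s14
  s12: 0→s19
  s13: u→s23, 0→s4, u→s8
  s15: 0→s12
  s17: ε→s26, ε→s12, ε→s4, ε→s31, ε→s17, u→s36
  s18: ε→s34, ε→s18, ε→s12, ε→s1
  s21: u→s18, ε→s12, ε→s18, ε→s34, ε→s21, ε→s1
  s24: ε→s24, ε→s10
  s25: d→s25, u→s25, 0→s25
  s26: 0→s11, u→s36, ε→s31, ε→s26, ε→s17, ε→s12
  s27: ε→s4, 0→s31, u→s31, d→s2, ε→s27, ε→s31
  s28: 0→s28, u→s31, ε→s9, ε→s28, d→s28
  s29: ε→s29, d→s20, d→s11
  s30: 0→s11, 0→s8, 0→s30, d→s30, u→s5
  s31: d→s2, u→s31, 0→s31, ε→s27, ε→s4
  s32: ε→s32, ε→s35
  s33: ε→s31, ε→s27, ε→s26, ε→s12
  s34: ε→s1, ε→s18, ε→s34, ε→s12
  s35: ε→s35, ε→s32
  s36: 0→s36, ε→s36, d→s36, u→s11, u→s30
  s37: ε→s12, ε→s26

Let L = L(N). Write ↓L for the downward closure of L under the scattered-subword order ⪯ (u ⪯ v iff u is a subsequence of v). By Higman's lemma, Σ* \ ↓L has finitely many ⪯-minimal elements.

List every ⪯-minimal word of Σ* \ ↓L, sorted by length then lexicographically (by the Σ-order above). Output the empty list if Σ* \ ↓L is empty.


|Q|=38, |F|=9, |δ|=108 (53 ε).
min D↑ (7 st, q0=0, F={6}): 0:u→1,d→0,0→0 1:u→2,d→1,0→1 2:u→2,d→3,0→2 3:u→4,d→3,0→3 4:u→4,d→5,0→4 5:u→6,d→5,0→5 6:u→6,d→6,0→6.
'uududu': N↓-sim [20, 19, 17, 15, 13, 10, 8] end={s1,s12,s14,s16,s18,s19,s25,s34} ∉↓L; 6/6 single-dels accept.
1 words, ⪯-incomp.

A = [uududu].


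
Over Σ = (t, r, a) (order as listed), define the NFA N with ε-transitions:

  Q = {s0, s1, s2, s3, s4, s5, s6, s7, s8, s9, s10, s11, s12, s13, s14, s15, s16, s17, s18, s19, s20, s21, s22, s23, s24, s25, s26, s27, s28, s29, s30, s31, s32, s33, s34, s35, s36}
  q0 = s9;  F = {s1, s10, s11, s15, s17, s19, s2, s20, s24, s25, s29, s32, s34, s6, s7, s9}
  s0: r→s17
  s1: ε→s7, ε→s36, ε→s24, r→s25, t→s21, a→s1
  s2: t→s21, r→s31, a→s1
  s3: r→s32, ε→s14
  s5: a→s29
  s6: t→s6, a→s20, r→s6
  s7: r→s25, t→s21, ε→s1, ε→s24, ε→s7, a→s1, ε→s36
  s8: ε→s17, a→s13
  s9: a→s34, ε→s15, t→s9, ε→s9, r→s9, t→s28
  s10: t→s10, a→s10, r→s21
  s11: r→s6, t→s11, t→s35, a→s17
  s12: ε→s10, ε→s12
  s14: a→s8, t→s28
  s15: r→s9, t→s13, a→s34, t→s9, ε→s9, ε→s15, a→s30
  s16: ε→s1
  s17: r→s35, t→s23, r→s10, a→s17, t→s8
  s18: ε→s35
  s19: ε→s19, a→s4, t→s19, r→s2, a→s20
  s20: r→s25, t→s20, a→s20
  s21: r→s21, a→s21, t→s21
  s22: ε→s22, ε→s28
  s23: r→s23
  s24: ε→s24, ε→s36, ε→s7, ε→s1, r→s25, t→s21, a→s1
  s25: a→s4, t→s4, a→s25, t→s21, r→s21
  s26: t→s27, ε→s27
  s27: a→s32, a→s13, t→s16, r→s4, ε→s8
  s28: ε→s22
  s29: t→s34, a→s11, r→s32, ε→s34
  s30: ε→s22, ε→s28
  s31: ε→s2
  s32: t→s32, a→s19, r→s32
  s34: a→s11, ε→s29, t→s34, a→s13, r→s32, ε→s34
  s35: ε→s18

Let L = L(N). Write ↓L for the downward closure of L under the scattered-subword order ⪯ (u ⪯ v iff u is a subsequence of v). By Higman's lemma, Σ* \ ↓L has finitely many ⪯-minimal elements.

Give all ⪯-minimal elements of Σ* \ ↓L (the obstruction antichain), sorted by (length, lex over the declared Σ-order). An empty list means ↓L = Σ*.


|Q|=37, |F|=16, |δ|=107 (34 ε).
min D↑ (13 st, q0=0, F={10}): 0:t→0,r→0,a→1 1:t→1,r→2,a→3 2:t→2,r→2,a→4 3:t→3,r→5,a→6 4:t→4,r→7,a→8 5:t→5,r→5,a→8 6:t→6,r→9,a→6 7:t→10,r→7,a→11 8:t→8,r→12,a→8 9:t→9,r→10,a→9 10:t→10,r→10,a→10 11:t→10,r→12,a→11 12:t→10,r→10,a→12.
'arart': run [28, 26, 17, 12, 9, 2] end={s21,s4} — reject; 5/5 deletions ∈↓L.
'aaarr': |S_i|=[28, 26, 20, 15, 7, 2] end={s21,s23} rej; 5/5 del acc.
2 words, ⪯-incomp.

Antichain: [arart, aaarr].


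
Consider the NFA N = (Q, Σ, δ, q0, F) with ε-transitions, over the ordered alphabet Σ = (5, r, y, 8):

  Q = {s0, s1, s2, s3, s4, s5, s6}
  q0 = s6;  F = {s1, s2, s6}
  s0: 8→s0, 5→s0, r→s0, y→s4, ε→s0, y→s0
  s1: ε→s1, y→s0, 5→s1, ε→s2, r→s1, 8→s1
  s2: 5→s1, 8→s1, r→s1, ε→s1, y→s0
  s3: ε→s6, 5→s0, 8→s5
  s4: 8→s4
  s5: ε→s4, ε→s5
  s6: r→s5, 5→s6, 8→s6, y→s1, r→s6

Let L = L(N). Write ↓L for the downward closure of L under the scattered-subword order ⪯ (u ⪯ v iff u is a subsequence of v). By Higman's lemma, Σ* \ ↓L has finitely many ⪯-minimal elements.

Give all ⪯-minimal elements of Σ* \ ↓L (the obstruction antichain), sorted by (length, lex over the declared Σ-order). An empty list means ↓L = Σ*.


|Q|=7, |F|=3, |δ|=28 (7 ε).
min D↑ (3 st, q0=0, F={2}): 0:5→0,r→0,y→1,8→0 1:5→1,r→1,y→2,8→1 2:5→2,r→2,y→2,8→2 (ε-aug+det+¬).
'yy': |S_i|=[6, 4, 2] end={s0,s4} rej; 2/2 del acc.
1 obstructions.

min(Σ*\↓L) = [yy].


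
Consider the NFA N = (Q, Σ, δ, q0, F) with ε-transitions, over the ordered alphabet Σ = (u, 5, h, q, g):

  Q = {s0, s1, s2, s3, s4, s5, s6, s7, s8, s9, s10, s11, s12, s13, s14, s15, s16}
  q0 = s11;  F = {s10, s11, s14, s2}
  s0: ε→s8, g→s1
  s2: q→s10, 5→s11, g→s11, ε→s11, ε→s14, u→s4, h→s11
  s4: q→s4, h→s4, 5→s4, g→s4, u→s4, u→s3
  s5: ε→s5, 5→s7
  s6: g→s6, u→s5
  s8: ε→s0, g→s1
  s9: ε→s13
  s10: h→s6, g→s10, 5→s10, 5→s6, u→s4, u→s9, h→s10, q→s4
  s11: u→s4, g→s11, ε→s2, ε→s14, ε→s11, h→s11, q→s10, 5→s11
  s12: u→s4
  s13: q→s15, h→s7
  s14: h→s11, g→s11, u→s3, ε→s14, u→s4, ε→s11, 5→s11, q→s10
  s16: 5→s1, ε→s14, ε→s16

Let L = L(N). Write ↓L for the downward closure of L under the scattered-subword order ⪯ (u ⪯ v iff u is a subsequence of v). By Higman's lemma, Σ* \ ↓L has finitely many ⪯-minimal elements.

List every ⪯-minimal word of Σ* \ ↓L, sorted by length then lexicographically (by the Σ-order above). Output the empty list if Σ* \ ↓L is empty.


|Q|=17, |F|=4, |δ|=52 (13 ε).
min D↑ (3 st, q0=0, F={1}): 0:u→1,5→0,h→0,q→2,g→0 1:u→1,5→1,h→1,q→1,g→1 2:u→1,5→2,h→2,q→1,g→2 (ε-aug+det+¬).
'u': N↓-sim [12, 7] end={s13,s15,s3,s4,s5,s7,s9} ∉↓L; 1/1 single-dels accept.
'qq': run [12, 9, 3] end={s15,s3,s4} ∉↓L; 2/2 single-dels accept.
2 words, ⪯-incomp.

Antichain: [u, qq].


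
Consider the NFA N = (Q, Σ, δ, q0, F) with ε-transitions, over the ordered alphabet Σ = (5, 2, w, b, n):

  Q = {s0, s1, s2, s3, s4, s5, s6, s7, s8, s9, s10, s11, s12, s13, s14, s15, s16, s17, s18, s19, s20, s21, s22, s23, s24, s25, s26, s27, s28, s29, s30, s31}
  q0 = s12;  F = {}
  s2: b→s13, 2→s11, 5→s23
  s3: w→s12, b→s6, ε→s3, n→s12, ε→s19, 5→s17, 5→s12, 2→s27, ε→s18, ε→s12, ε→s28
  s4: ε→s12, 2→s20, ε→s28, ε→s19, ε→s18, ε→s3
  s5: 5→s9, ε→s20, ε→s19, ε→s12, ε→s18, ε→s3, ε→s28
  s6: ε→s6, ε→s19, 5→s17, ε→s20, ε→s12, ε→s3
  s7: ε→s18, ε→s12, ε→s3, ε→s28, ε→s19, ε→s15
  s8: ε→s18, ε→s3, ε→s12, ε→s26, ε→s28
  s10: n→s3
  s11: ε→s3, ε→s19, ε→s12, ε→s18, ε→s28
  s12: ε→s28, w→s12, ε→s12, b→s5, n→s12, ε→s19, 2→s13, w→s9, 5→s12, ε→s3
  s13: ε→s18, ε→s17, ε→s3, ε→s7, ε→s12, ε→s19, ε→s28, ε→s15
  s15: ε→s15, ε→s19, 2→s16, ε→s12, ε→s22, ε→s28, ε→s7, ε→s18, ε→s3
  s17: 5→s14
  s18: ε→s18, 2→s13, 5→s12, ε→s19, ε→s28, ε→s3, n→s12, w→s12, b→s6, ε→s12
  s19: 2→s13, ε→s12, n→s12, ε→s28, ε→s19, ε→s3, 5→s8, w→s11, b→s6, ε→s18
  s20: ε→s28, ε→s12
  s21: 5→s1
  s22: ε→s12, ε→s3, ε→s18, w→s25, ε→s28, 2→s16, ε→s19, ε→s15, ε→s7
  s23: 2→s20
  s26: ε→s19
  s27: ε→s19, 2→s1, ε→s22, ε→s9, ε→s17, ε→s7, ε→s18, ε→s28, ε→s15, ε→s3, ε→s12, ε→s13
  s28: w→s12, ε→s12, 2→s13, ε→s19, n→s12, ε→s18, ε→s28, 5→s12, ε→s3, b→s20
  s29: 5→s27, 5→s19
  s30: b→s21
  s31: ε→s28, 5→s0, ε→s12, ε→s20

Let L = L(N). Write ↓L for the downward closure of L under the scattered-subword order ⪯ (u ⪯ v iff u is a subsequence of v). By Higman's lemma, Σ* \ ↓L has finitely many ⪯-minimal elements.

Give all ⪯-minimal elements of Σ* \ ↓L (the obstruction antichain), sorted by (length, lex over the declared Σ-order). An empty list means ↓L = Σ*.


|Q|=32, |F|=0, |δ|=141 (96 ε).
min D↑ (1 st, q0=0, F={0}): 0:5→0,2→0,w→0,b→0,n→0 (ε-aug+det+¬).
ε ∈ L(D↑) ⇒ ↓L = ∅.

min(Σ*\↓L) = [ε].


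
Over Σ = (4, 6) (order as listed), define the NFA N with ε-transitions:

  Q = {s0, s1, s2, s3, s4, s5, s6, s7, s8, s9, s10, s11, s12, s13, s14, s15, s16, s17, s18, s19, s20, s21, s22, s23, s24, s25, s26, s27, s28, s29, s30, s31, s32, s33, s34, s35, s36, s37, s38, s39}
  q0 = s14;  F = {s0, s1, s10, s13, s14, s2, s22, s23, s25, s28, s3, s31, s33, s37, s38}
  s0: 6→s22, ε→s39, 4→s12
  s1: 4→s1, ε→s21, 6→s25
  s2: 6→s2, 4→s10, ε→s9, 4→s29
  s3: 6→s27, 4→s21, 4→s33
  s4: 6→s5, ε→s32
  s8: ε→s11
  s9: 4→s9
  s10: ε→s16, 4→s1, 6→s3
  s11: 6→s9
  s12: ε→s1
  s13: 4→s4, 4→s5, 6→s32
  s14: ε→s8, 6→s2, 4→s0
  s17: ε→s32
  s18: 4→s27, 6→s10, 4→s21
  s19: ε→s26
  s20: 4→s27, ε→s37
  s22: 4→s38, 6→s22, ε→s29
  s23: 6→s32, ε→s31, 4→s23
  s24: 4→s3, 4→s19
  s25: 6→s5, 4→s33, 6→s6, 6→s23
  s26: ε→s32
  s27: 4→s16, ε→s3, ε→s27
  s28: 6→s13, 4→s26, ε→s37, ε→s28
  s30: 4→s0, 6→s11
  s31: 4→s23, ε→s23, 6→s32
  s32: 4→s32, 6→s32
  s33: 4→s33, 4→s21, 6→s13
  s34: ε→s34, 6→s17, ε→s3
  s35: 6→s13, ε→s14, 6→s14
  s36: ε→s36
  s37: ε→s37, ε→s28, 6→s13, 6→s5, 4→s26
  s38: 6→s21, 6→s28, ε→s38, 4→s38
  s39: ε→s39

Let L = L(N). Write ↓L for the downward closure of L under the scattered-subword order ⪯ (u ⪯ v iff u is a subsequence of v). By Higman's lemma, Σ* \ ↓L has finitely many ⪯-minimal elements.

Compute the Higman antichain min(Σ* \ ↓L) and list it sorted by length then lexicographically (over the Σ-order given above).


A = [44666, 46464, 646466].

|Q|=40, |F|=15, |δ|=82 (27 ε).
min D↑ (14 st, q0=0, F={13}): 0:4→1,6→2 1:4→3,6→4 2:4→5,6→2 3:4→3,6→6 4:4→7,6→4 5:4→3,6→8 6:4→9,6→10 7:4→7,6→11 8:4→9,6→8 9:4→9,6→12 10:4→10,6→13 11:4→13,6→12 12:4→13,6→13 13:4→13,6→13 (ε-aug+det+¬).
'44666': N↓-sim [29, 25, 18, 13, 7, 2] end={s32,s5} — reject; 5/5 deletions ∈↓L.
'46464': run [29, 25, 19, 13, 8, 4] end={s26,s32,s4,s5} ∉↓L; 5/5 del acc.
'646466': run [29, 23, 21, 16, 10, 4, 2] end={s32,s5} — reject; 6/6 deletions ∈↓L.
3 obstructions.


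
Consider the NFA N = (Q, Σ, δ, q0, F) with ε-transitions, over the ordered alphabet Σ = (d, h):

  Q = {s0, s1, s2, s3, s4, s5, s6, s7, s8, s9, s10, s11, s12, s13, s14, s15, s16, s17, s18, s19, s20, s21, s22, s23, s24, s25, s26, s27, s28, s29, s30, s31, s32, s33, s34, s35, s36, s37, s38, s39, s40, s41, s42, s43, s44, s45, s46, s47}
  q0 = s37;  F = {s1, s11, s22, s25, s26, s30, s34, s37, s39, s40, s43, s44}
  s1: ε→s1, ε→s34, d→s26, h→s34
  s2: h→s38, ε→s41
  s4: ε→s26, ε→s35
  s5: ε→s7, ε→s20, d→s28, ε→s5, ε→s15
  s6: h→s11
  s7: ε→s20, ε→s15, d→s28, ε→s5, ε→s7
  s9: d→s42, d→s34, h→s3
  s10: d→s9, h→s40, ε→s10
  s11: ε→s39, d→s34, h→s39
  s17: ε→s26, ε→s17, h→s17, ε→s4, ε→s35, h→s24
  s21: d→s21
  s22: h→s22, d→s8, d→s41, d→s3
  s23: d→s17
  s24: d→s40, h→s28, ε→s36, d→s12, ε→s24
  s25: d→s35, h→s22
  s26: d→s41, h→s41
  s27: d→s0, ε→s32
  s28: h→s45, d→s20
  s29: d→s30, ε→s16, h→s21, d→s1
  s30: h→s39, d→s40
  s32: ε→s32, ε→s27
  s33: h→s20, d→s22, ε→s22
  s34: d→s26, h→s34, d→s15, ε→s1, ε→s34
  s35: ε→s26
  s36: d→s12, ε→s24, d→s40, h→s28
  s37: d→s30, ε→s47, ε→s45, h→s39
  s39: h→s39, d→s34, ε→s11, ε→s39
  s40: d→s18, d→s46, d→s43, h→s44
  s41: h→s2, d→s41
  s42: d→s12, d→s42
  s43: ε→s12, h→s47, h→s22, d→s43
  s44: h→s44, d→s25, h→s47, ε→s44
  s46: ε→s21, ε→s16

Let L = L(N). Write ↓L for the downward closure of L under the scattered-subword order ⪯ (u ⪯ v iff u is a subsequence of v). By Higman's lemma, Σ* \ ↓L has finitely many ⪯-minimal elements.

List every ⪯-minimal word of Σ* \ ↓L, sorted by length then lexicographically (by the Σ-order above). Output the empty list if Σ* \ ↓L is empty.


min(Σ*\↓L) = [hddd, hddh, dddhd].

|Q|=48, |F|=12, |δ|=100 (38 ε).
min D↑ (11 st, q0=0, F={10}): 0:d→1,h→2 1:d→3,h→2 2:d→4,h→2 3:d→5,h→6 4:d→7,h→4 5:d→5,h→8 6:d→9,h→6 7:d→10,h→10 8:d→10,h→8 9:d→7,h→8 10:d→10,h→10.
'hddd': N↓-sim [26, 16, 12, 8, 3] end={s2,s38,s41} — reject; 4/4 del acc.
'hddh': N↓-sim [26, 16, 12, 8, 3] end={s2,s38,s41} rej; 4/4 single-dels accept.
'dddhd': N↓-sim [26, 24, 21, 17, 7, 5] end={s2,s3,s38,s41,s8} rej; 5/5 del acc.
3 words, ⪯-incomp.


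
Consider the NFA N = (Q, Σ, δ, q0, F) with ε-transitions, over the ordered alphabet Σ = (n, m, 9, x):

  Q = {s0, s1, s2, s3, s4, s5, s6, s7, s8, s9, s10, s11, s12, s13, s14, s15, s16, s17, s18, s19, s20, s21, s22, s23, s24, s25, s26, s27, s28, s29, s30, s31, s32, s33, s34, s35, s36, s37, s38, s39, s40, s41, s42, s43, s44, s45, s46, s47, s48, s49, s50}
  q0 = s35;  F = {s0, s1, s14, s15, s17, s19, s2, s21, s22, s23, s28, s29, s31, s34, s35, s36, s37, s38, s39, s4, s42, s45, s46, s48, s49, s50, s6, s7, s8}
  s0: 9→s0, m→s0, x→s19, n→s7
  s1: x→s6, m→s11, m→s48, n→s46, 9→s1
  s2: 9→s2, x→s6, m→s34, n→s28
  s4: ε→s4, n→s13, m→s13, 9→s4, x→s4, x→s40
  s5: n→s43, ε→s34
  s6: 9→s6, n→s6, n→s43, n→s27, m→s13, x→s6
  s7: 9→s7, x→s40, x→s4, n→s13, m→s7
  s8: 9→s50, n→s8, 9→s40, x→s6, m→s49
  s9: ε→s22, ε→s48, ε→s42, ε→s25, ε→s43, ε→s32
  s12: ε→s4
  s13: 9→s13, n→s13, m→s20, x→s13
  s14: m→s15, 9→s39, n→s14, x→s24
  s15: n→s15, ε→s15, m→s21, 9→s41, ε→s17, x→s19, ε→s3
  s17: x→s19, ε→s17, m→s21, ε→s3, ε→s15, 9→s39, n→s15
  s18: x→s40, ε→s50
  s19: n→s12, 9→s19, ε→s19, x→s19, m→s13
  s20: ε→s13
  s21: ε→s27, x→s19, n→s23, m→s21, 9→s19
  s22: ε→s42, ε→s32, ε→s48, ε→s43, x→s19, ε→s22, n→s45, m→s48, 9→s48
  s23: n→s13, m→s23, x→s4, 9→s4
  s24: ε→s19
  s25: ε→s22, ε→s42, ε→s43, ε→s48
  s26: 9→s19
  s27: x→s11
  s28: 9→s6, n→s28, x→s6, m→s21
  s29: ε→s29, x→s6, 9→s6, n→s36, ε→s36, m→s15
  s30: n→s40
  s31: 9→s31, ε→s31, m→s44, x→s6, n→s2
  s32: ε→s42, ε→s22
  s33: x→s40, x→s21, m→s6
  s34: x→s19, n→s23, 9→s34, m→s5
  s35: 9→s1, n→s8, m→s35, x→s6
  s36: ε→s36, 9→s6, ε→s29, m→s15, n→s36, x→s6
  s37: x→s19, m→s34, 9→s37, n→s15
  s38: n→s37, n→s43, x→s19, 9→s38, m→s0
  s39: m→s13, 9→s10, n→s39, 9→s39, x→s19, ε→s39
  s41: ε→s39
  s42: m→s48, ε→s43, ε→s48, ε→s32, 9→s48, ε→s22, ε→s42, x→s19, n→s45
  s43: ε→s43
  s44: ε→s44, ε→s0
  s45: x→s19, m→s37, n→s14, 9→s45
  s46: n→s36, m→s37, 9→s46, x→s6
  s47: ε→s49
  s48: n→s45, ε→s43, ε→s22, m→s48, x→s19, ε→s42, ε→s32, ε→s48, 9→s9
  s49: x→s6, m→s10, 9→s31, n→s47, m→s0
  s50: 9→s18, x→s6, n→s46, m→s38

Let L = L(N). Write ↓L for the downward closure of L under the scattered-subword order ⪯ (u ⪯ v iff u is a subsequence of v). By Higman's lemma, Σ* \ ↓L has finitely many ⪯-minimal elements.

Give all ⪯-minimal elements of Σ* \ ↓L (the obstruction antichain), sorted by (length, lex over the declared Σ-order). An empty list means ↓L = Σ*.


min(Σ*\↓L) = [xm, nmmnn, 9nn9m, 9mxnn].

|Q|=51, |F|=29, |δ|=189 (52 ε).
min D↑ (26 st, q0=0, F={8}): 0:n→1,m→0,9→2,x→3 1:n→1,m→4,9→5,x→3 2:n→6,m→7,9→2,x→3 3:n→3,m→8,9→3,x→3 4:n→4,m→9,9→10,x→3 5:n→6,m→11,9→5,x→3 6:n→12,m→13,9→6,x→3 7:n→14,m→7,9→7,x→15 8:n→8,m→8,9→8,x→8 9:n→16,m→9,9→9,x→15 10:n→17,m→9,9→10,x→3 11:n→13,m→9,9→11,x→15 12:n→12,m→18,9→3,x→3 13:n→18,m→19,9→13,x→15 14:n→20,m→13,9→14,x→15 15:n→21,m→8,9→15,x→15 16:n→8,m→16,9→16,x→21 17:n→22,m→19,9→17,x→3 18:n→18,m→23,9→24,x→15 19:n→25,m→19,9→19,x→15 20:n→20,m→18,9→24,x→15 21:n→8,m→8,9→21,x→21 22:n→22,m→23,9→3,x→3 23:n→25,m→23,9→15,x→15 24:n→24,m→8,9→24,x→15 25:n→8,m→25,9→21,x→21.
'xm': run [47, 11, 2] end={s13,s20} ∉↓L; 2/2 deletions ∈↓L.
'nmmnn': N↓-sim [47, 39, 30, 17, 8, 2] end={s13,s20} rej; 5/5 deletions ∈↓L.
'9nn9m': N↓-sim [47, 43, 30, 23, 13, 2] end={s13,s20} rej; 5/5 single-dels accept.
'9mxnn': run [47, 43, 33, 8, 5, 2] end={s13,s20} rej; 5/5 deletions ∈↓L.
4 minimals (antichain).


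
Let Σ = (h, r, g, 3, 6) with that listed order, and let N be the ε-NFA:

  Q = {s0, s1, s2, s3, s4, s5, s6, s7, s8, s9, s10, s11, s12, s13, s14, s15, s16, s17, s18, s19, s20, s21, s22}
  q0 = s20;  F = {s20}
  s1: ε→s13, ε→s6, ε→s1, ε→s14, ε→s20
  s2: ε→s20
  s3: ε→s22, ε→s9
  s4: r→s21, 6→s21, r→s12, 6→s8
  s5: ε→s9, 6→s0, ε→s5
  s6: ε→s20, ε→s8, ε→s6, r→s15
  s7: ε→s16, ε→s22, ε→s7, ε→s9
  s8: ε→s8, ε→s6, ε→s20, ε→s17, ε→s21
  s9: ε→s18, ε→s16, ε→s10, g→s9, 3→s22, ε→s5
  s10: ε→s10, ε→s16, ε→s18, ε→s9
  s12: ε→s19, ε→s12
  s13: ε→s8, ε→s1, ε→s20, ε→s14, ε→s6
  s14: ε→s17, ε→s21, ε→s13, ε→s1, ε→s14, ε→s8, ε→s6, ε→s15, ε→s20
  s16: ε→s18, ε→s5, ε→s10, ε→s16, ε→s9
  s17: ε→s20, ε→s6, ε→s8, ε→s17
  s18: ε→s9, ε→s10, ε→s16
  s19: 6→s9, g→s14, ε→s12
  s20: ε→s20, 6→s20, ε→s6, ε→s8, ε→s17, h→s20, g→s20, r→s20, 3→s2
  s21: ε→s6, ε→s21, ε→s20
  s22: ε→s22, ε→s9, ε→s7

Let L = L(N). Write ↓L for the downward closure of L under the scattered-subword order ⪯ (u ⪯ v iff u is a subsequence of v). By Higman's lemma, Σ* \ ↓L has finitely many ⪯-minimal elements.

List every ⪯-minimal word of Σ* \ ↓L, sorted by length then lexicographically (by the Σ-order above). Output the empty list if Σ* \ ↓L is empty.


Antichain: [].

|Q|=23, |F|=1, |δ|=84 (69 ε).
min D↑ (1 st, q0=0, F={}): 0:h→0,r→0,g→0,3→0,6→0.
L(D↑) = ∅; no obstructions.


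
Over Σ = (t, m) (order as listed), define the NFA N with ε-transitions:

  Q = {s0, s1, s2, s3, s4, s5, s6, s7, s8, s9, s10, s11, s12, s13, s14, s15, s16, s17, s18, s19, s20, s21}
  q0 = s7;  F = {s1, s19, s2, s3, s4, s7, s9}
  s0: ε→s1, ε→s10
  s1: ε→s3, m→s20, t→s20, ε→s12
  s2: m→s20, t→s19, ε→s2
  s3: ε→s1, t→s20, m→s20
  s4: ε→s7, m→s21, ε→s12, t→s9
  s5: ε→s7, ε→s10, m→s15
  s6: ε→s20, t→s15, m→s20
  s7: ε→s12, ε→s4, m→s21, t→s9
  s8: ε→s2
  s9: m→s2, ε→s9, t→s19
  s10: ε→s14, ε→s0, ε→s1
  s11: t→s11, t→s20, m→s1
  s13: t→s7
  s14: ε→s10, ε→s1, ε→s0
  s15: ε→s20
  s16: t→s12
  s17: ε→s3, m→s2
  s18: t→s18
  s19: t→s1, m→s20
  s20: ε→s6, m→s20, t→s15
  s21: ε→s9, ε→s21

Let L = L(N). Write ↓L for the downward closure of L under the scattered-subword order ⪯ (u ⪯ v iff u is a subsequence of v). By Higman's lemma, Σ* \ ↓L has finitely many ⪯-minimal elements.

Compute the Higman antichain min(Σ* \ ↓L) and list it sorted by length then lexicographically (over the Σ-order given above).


|Q|=22, |F|=7, |δ|=52 (26 ε).
min D↑ (6 st, q0=0, F={5}): 0:t→1,m→1 1:t→2,m→3 2:t→4,m→5 3:t→2,m→5 4:t→5,m→5 5:t→5,m→5 [Hopcroft].
'ttm': N↓-sim [12, 9, 7, 3] end={s15,s20,s6} — reject; 3/3 deletions ∈↓L.
'tmm': N↓-sim [12, 9, 8, 3] end={s15,s20,s6} rej; 3/3 del acc.
'mtm': |S_i|=[12, 10, 7, 3] end={s15,s20,s6} — reject; 3/3 single-dels accept.
'mmm': |S_i|=[12, 10, 8, 3] end={s15,s20,s6} rej; 3/3 deletions ∈↓L.
'tttt': run [12, 9, 7, 6, 3] end={s15,s20,s6} ∉↓L; 4/4 single-dels accept.
'mttt': |S_i|=[12, 10, 7, 6, 3] end={s15,s20,s6} — reject; 4/4 del acc.
6 obstructions.

A = [ttm, tmm, mtm, mmm, tttt, mttt].
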